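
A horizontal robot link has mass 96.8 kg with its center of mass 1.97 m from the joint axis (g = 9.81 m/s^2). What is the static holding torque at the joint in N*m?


tau = m*g*L = 96.8 * 9.81 * 1.97 = 1870.7278

1870.7278 N*m


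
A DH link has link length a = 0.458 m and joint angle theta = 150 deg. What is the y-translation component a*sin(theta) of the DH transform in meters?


a*sin(theta) = 0.458*sin(150 deg) = 0.2290

0.2290 m


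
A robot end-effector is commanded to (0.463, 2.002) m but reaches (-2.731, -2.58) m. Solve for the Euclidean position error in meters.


dx = -2.731 - (0.463) = -3.1940, dy = -2.58 - (2.002) = -4.5820
err = sqrt(10.201636 + 20.994724) = 5.5854

5.5854 m


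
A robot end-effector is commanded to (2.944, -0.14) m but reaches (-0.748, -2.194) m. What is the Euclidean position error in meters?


dx = -0.748 - (2.944) = -3.6920, dy = -2.194 - (-0.14) = -2.0540
err = sqrt(13.630864 + 4.218916) = 4.2249

4.2249 m


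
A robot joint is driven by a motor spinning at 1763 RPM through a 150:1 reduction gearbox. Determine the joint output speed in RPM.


omega_joint = omega_motor / N = 1763 / 150 = 11.7533

11.7533 RPM


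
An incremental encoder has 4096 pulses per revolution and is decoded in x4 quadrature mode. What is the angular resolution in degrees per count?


resolution = 360 / (PPR * 4) = 360 / 16384 = 0.0220

0.0220 degrees


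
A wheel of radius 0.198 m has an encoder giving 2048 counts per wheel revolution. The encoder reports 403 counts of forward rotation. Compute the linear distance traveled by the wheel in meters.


revs = 403/2048 = 0.196777
d = revs * 2*pi*r = 0.196777 * 2*pi*0.198 = 0.2448

0.2448 m


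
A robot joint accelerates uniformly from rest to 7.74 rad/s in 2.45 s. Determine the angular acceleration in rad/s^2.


alpha = delta_omega / t = 7.74 / 2.45 = 3.1592

3.1592 rad/s^2


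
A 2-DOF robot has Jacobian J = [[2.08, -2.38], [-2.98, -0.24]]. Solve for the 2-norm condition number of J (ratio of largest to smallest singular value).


JJ^T eigenvalues: trace(JJ^T) = 18.9288, det(JJ^T) = det(J)^2 = 57.63239056
s_max^2 = (18.9288 + sqrt(127.76990720))/2 = 15.11616758
s_min^2 = (18.9288 - sqrt(127.76990720))/2 = 3.81263242
kappa = s_max/s_min = sqrt(15.11616758/3.81263242) = 1.9912

1.9912


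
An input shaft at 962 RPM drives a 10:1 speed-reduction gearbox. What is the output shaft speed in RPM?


omega_out = omega_in / N = 962 / 10 = 96.2000

96.2000 RPM


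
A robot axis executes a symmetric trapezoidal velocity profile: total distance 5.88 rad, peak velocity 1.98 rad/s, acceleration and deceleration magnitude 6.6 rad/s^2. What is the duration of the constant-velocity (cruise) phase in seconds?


t_acc = v/a = 0.300000 s, d_acc = v^2/(2a) = 0.297000 rad each
d_cruise = 5.88 - 2*0.297000 = 5.286000 rad
t_cruise = d_cruise/v = 5.286000/1.98 = 2.6697

2.6697 s


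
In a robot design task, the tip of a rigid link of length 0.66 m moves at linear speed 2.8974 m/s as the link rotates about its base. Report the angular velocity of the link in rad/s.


omega = v / L = 2.8974 / 0.66 = 4.3900

4.3900 rad/s


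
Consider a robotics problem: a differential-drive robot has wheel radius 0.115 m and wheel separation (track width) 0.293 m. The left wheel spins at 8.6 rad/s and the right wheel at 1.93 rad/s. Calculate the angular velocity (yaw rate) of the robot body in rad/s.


omega = r*(wR - wL)/L = 0.115*(1.93 - (8.6))/0.293 = -2.6179

-2.6179 rad/s


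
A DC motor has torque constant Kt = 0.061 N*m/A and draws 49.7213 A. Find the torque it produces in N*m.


tau = Kt * I = 0.061*49.7213 = 3.0330

3.0330 N*m


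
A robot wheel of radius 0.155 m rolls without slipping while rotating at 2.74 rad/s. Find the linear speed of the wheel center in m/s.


v = omega * r = 2.74 * 0.155 = 0.4247

0.4247 m/s


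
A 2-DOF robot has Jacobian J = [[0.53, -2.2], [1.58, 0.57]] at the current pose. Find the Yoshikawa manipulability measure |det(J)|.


det(J) = 0.53*0.57 - (-2.2)*(1.58) = 3.7781
|det(J)| = 3.7781

3.7781


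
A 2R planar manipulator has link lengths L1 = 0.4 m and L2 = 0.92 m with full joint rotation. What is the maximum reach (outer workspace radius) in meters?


r_max = L1 + L2 = 0.4 + 0.92 = 1.3200

1.3200 m


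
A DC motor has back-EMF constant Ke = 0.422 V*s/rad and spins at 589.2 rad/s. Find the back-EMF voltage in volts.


V_emf = Ke * omega = 0.422*589.2 = 248.6424

248.6424 V


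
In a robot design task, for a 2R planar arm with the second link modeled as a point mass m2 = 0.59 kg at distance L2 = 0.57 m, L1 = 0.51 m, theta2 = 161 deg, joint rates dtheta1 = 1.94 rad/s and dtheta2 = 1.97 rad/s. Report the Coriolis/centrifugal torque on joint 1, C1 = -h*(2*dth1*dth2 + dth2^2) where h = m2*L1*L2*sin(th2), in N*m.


h = m2*L1*L2*sin(th2) = 0.59*0.51*0.57*sin(161 deg) = 0.055839
C1 = -h*(2*1.94*1.97 + 1.97^2) = -0.055839*11.5245 = -0.6435

-0.6435 N*m


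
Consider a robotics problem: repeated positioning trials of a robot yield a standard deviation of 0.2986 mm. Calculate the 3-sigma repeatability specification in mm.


repeatability = 3*sigma = 3*0.2986 = 0.8958

0.8958 mm


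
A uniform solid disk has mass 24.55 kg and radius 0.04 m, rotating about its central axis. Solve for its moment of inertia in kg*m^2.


I = (1/2)*m*R^2 = 0.5*24.55*0.04^2 = 0.0196

0.0196 kg*m^2


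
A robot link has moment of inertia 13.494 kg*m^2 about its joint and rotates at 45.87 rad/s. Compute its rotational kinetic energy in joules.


KE = (1/2)*I*omega^2 = 0.5*13.494*45.87^2 = 14196.0719

14196.0719 J


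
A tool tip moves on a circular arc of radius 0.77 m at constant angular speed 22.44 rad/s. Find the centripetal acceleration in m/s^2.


a_c = omega^2 * r = 22.44^2 * 0.77 = 387.7363

387.7363 m/s^2


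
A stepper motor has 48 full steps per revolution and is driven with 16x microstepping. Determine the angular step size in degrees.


step = 360/(48*16) = 360/768 = 0.4688

0.4688 degrees


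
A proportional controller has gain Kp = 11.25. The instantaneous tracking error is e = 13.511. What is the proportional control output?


u_P = Kp * e = 11.25 * 13.511 = 151.9988

151.9988


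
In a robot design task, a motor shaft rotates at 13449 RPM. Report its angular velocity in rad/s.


omega = 13449 * 2*pi/60 = 1408.3760

1408.3760 rad/s


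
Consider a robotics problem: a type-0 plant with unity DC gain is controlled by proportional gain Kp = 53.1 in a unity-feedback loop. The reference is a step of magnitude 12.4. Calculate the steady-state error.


e_ss = R/(1 + Kp) = 12.4/(1 + 53.1) = 12.4/54.1000 = 0.2292

0.2292


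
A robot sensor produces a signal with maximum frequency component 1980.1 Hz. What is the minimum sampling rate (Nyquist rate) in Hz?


f_s,min = 2*f_max = 2*1980.1 = 3960.2000

3960.2000 Hz


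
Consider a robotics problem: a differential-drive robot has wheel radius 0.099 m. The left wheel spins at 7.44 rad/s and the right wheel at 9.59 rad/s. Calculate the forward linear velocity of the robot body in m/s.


v = r*(wR + wL)/2 = 0.099*(9.59 + 7.44)/2 = 0.8430

0.8430 m/s


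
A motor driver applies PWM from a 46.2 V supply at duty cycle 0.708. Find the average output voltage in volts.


V_avg = V_supply * D = 46.2*0.708 = 32.7096

32.7096 V


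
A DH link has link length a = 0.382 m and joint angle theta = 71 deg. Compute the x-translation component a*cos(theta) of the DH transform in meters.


a*cos(theta) = 0.382*cos(71 deg) = 0.1244

0.1244 m


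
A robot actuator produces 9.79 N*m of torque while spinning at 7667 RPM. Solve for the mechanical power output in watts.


omega = 7667 * 2*pi/60 = 802.886363 rad/s
P = tau * omega = 9.79 * 802.886363 = 7860.2575

7860.2575 W


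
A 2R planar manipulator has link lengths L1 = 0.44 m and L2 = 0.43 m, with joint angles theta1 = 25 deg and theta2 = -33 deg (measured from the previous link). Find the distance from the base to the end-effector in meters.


x = L1*cos(th1) + L2*cos(th1+th2) = 0.824591
y = L1*sin(th1) + L2*sin(th1+th2) = 0.126108
d = sqrt(x^2 + y^2) = sqrt(0.679950 + 0.015903) = 0.8342

0.8342 m


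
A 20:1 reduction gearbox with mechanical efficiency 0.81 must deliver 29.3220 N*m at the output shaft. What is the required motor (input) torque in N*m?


tau_in = tau_out / (N * eta) = 29.3220 / (20 * 0.81) = 1.8100

1.8100 N*m


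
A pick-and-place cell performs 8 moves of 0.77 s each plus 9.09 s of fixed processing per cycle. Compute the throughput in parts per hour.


T_cycle = 8*0.77 + 9.09 = 15.2500 s
rate = 3600/T = 236.0656

236.0656 parts/hour


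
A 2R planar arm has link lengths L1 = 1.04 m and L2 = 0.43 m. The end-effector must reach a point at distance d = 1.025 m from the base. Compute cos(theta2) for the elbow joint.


cos(th2) = (d^2 - L1^2 - L2^2)/(2*L1*L2) = (1.025^2 - 1.04^2 - 0.43^2)/(2*1.04*0.43) = -0.2414

-0.2414


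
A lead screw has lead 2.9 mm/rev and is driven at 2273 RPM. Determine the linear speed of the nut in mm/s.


v = lead * (RPM/60) = 2.9*2273/60 = 109.8617

109.8617 mm/s


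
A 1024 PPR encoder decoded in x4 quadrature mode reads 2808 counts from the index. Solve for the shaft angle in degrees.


angle = counts * 360 / (PPR*4) = 2808 * 360 / 4096 = 246.7969

246.7969 degrees


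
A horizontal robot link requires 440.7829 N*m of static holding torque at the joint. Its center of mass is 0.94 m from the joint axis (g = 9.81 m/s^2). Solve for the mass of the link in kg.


m = tau / (g*L) = 440.7829 / (9.81 * 0.94) = 47.8000

47.8000 kg


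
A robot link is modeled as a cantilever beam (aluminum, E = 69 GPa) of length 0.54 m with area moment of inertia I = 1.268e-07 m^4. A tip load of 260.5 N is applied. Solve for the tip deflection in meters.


delta = F*L^3/(3*E*I) = 260.5*0.54^3/(3*6.900e+10*1.268e-07)
      = 41.019372/26247.6 = 0.0016

0.0016 m


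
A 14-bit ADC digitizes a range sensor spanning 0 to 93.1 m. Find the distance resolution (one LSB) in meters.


res = range / 2^n = 93.1/2^14 = 93.1/16384 = 0.0057

0.0057 m


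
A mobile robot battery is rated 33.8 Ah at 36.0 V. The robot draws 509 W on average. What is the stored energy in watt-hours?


E = capacity * V = 33.8*36.0 = 1216.8000

1216.8000 Wh


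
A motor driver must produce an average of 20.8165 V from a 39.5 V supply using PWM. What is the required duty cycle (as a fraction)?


D = V_avg/V_supply = 20.8165/39.5 = 0.5270

0.5270


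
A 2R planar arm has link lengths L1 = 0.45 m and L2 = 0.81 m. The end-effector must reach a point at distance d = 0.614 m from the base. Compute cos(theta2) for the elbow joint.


cos(th2) = (d^2 - L1^2 - L2^2)/(2*L1*L2) = (0.614^2 - 0.45^2 - 0.81^2)/(2*0.45*0.81) = -0.6606

-0.6606


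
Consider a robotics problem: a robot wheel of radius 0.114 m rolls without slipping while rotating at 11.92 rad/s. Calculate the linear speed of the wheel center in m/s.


v = omega * r = 11.92 * 0.114 = 1.3589

1.3589 m/s


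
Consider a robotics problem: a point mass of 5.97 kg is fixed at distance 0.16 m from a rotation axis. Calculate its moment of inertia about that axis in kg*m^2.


I = m*r^2 = 5.97*0.16^2 = 0.1528

0.1528 kg*m^2


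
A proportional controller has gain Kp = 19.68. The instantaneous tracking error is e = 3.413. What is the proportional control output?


u_P = Kp * e = 19.68 * 3.413 = 67.1678

67.1678


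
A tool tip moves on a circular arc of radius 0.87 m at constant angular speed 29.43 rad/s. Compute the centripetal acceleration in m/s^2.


a_c = omega^2 * r = 29.43^2 * 0.87 = 753.5287

753.5287 m/s^2


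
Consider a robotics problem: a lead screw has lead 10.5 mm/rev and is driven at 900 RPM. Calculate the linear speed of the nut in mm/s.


v = lead * (RPM/60) = 10.5*900/60 = 157.5000

157.5000 mm/s


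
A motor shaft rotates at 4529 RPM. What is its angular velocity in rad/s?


omega = 4529 * 2*pi/60 = 474.2758

474.2758 rad/s


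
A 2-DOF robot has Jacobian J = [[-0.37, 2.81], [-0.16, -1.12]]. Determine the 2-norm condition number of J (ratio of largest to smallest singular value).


JJ^T eigenvalues: trace(JJ^T) = 9.3130, det(JJ^T) = det(J)^2 = 0.74649600
s_max^2 = (9.3130 + sqrt(83.74598500))/2 = 9.23214162
s_min^2 = (9.3130 - sqrt(83.74598500))/2 = 0.08085838
kappa = s_max/s_min = sqrt(9.23214162/0.08085838) = 10.6853

10.6853


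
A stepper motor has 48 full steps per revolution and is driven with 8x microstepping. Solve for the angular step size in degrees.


step = 360/(48*8) = 360/384 = 0.9375

0.9375 degrees


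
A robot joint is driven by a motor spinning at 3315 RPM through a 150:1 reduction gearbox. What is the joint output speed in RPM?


omega_joint = omega_motor / N = 3315 / 150 = 22.1000

22.1000 RPM


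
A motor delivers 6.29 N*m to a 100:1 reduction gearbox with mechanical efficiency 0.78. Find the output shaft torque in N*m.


tau_out = tau_in * N * eta = 6.29 * 100 * 0.78 = 490.6200

490.6200 N*m


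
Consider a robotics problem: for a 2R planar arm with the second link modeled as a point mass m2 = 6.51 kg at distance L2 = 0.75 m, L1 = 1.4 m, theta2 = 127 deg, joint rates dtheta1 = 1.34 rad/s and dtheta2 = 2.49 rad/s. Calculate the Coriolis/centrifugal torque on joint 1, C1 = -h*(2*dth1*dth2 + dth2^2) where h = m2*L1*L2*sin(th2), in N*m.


h = m2*L1*L2*sin(th2) = 6.51*1.4*0.75*sin(127 deg) = 5.459073
C1 = -h*(2*1.34*2.49 + 2.49^2) = -5.459073*12.8733 = -70.2763

-70.2763 N*m


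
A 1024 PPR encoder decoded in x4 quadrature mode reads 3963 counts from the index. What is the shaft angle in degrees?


angle = counts * 360 / (PPR*4) = 3963 * 360 / 4096 = 348.3105

348.3105 degrees


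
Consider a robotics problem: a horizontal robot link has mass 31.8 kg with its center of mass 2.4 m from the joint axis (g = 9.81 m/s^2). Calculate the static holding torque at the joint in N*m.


tau = m*g*L = 31.8 * 9.81 * 2.4 = 748.6992

748.6992 N*m


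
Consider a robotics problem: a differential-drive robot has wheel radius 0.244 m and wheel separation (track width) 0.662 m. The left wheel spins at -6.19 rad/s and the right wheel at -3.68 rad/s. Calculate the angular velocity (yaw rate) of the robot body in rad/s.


omega = r*(wR - wL)/L = 0.244*(-3.68 - (-6.19))/0.662 = 0.9251

0.9251 rad/s


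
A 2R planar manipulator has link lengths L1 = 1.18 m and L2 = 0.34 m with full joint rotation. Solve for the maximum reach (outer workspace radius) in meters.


r_max = L1 + L2 = 1.18 + 0.34 = 1.5200

1.5200 m


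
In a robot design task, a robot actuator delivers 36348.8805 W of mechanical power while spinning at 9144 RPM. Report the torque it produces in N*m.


omega = 9144 * 2*pi/60 = 957.557441 rad/s
tau = P / omega = 36348.8805 / 957.557441 = 37.9600

37.9600 N*m


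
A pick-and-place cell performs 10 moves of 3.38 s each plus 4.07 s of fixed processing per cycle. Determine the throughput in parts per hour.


T_cycle = 10*3.38 + 4.07 = 37.8700 s
rate = 3600/T = 95.0621

95.0621 parts/hour


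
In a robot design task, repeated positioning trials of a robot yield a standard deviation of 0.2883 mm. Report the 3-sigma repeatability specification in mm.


repeatability = 3*sigma = 3*0.2883 = 0.8649

0.8649 mm


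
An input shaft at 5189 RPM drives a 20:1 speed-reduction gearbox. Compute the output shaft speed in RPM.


omega_out = omega_in / N = 5189 / 20 = 259.4500

259.4500 RPM


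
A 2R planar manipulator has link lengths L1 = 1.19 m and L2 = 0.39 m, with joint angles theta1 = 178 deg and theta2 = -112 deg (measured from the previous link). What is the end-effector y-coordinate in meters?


y = L1*sin(th1) + L2*sin(th1+th2) = 1.19*sin(178 deg) + 0.39*sin(66 deg) = 0.3978

0.3978 m


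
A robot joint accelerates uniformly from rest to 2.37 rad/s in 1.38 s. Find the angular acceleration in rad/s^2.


alpha = delta_omega / t = 2.37 / 1.38 = 1.7174

1.7174 rad/s^2


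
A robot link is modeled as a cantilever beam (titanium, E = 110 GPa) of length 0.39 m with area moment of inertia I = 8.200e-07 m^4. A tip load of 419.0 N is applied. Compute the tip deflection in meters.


delta = F*L^3/(3*E*I) = 419.0*0.39^3/(3*1.100e+11*8.200e-07)
      = 24.854661/270600 = 9.1850e-05

9.1850e-05 m


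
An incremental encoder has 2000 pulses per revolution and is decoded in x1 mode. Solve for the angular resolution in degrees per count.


resolution = 360 / (PPR * 1) = 360 / 2000 = 0.1800

0.1800 degrees


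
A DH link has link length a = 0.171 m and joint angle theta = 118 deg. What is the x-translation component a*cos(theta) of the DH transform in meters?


a*cos(theta) = 0.171*cos(118 deg) = -0.0803

-0.0803 m


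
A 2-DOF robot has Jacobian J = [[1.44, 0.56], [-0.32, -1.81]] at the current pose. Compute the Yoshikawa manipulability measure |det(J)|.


det(J) = 1.44*-1.81 - (0.56)*(-0.32) = -2.4272
|det(J)| = 2.4272

2.4272


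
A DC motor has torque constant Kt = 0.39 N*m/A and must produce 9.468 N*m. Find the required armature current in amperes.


I = tau / Kt = 9.468/0.39 = 24.2769

24.2769 A


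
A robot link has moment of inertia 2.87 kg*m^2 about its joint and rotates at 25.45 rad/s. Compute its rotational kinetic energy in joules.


KE = (1/2)*I*omega^2 = 0.5*2.87*25.45^2 = 929.4531

929.4531 J


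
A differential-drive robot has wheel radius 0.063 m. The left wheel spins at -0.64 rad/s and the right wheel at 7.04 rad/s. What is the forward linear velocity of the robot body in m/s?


v = r*(wR + wL)/2 = 0.063*(7.04 + -0.64)/2 = 0.2016

0.2016 m/s


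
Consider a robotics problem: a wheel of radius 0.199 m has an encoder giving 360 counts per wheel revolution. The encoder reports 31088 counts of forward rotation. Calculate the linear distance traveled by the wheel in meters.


revs = 31088/360 = 86.355556
d = revs * 2*pi*r = 86.355556 * 2*pi*0.199 = 107.9750

107.9750 m


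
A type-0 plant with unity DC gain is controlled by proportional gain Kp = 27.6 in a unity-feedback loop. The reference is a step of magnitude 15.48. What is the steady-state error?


e_ss = R/(1 + Kp) = 15.48/(1 + 27.6) = 15.48/28.6000 = 0.5413

0.5413


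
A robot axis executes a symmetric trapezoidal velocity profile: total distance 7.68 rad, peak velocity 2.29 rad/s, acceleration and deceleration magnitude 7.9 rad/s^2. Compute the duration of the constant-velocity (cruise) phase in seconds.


t_acc = v/a = 0.289873 s, d_acc = v^2/(2a) = 0.331905 rad each
d_cruise = 7.68 - 2*0.331905 = 7.016190 rad
t_cruise = d_cruise/v = 7.016190/2.29 = 3.0638

3.0638 s


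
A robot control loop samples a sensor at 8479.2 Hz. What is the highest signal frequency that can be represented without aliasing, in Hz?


f_max = f_s/2 = 8479.2/2 = 4239.6000

4239.6000 Hz


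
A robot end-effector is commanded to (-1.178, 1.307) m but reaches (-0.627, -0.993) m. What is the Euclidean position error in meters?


dx = -0.627 - (-1.178) = 0.5510, dy = -0.993 - (1.307) = -2.3000
err = sqrt(0.303601 + 5.290000) = 2.3651

2.3651 m


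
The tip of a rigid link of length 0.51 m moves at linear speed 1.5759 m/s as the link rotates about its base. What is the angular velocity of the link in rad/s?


omega = v / L = 1.5759 / 0.51 = 3.0900

3.0900 rad/s


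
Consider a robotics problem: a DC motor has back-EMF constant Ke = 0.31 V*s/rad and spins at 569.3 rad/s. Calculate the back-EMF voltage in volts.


V_emf = Ke * omega = 0.31*569.3 = 176.4830

176.4830 V


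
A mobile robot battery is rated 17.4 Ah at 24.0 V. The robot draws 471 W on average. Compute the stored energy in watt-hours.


E = capacity * V = 17.4*24.0 = 417.6000

417.6000 Wh


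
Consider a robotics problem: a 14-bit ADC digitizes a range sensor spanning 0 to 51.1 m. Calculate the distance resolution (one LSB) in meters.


res = range / 2^n = 51.1/2^14 = 51.1/16384 = 0.0031

0.0031 m


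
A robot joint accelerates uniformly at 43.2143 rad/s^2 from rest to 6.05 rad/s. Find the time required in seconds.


t = delta_omega / alpha = 6.05 / 43.2143 = 0.1400

0.1400 s


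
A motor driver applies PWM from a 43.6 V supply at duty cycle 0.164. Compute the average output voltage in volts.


V_avg = V_supply * D = 43.6*0.164 = 7.1504

7.1504 V


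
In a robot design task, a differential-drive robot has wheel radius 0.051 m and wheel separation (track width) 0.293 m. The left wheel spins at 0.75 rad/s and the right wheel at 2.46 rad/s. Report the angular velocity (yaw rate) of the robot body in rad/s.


omega = r*(wR - wL)/L = 0.051*(2.46 - (0.75))/0.293 = 0.2976

0.2976 rad/s


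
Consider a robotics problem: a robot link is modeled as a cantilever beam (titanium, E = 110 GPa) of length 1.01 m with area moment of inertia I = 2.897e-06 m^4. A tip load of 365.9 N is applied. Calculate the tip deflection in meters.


delta = F*L^3/(3*E*I) = 365.9*1.01^3/(3*1.100e+11*2.897e-06)
      = 376.9871359/956010 = 3.9433e-04

3.9433e-04 m


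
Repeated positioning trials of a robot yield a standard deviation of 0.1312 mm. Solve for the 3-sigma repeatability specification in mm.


repeatability = 3*sigma = 3*0.1312 = 0.3936

0.3936 mm


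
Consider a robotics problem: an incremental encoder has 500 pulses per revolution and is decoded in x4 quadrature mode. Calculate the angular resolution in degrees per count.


resolution = 360 / (PPR * 4) = 360 / 2000 = 0.1800

0.1800 degrees


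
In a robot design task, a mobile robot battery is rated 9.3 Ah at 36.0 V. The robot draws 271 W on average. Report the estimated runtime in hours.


E = 9.3*36.0 = 334.8000 Wh
t = E/P = 334.8000/271 = 1.2354

1.2354 hours


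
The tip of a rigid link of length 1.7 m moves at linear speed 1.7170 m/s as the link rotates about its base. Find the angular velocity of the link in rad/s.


omega = v / L = 1.7170 / 1.7 = 1.0100

1.0100 rad/s


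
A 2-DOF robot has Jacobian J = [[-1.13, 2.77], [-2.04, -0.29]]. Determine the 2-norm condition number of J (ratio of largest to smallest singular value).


JJ^T eigenvalues: trace(JJ^T) = 13.1955, det(JJ^T) = det(J)^2 = 35.74246225
s_max^2 = (13.1955 + sqrt(31.15137125))/2 = 9.38842067
s_min^2 = (13.1955 - sqrt(31.15137125))/2 = 3.80707933
kappa = s_max/s_min = sqrt(9.38842067/3.80707933) = 1.5704

1.5704


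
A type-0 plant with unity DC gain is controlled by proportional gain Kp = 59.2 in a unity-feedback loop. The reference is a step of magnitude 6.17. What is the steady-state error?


e_ss = R/(1 + Kp) = 6.17/(1 + 59.2) = 6.17/60.2000 = 0.1025

0.1025


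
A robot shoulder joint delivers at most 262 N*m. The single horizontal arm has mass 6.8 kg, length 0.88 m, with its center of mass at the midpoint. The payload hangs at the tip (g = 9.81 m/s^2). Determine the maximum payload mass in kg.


tau_arm = m_arm*g*(L/2) = 6.8*9.81*0.88/2 = 29.3515 N*m
tau_payload = tau_max - tau_arm = 262 - 29.3515 = 232.6485
m_payload = tau_payload / (g*L) = 232.6485 / (9.81*0.88) = 26.9494

26.9494 kg


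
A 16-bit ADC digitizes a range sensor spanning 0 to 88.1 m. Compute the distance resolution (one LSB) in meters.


res = range / 2^n = 88.1/2^16 = 88.1/65536 = 0.0013

0.0013 m


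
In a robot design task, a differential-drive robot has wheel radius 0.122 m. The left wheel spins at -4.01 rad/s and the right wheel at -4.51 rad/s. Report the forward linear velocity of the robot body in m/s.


v = r*(wR + wL)/2 = 0.122*(-4.51 + -4.01)/2 = -0.5197

-0.5197 m/s


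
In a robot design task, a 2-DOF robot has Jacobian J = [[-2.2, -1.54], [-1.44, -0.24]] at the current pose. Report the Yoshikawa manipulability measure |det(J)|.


det(J) = -2.2*-0.24 - (-1.54)*(-1.44) = -1.6896
|det(J)| = 1.6896

1.6896


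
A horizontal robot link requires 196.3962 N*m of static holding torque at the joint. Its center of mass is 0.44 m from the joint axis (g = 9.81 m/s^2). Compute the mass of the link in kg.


m = tau / (g*L) = 196.3962 / (9.81 * 0.44) = 45.5000

45.5000 kg


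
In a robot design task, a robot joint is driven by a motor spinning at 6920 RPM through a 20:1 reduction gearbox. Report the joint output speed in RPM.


omega_joint = omega_motor / N = 6920 / 20 = 346.0000

346.0000 RPM


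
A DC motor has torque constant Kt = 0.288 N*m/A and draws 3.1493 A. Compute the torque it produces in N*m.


tau = Kt * I = 0.288*3.1493 = 0.9070

0.9070 N*m


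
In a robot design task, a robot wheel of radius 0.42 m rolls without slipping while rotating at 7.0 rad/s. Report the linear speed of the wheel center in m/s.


v = omega * r = 7.0 * 0.42 = 2.9400

2.9400 m/s


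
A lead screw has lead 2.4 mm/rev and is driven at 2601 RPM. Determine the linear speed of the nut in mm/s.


v = lead * (RPM/60) = 2.4*2601/60 = 104.0400

104.0400 mm/s


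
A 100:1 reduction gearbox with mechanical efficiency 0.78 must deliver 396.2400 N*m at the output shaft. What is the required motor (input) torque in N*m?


tau_in = tau_out / (N * eta) = 396.2400 / (100 * 0.78) = 5.0800

5.0800 N*m


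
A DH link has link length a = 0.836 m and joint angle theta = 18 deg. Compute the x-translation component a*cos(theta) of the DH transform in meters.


a*cos(theta) = 0.836*cos(18 deg) = 0.7951

0.7951 m


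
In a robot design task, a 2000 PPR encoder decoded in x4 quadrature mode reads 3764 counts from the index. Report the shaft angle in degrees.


angle = counts * 360 / (PPR*4) = 3764 * 360 / 8000 = 169.3800

169.3800 degrees


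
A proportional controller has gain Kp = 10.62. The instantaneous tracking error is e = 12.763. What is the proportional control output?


u_P = Kp * e = 10.62 * 12.763 = 135.5431

135.5431


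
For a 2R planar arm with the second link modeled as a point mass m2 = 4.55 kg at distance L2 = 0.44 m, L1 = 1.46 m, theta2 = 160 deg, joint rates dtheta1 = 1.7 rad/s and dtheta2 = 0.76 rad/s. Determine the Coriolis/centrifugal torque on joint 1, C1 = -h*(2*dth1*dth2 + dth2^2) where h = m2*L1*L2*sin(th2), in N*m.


h = m2*L1*L2*sin(th2) = 4.55*1.46*0.44*sin(160 deg) = 0.999698
C1 = -h*(2*1.7*0.76 + 0.76^2) = -0.999698*3.1616 = -3.1606

-3.1606 N*m


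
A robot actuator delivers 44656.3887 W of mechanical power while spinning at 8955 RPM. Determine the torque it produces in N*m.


omega = 8955 * 2*pi/60 = 937.765407 rad/s
tau = P / omega = 44656.3887 / 937.765407 = 47.6200

47.6200 N*m


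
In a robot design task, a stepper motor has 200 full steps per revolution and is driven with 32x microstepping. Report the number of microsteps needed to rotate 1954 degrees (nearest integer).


step_size = 360/(200*32) = 360/6400 = 0.056250 deg
n = 1954/(360/6400) = 1954*6400/360 = 34737.7778 -> 34738

34738 steps


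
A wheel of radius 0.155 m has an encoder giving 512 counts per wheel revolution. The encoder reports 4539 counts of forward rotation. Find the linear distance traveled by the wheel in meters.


revs = 4539/512 = 8.865234
d = revs * 2*pi*r = 8.865234 * 2*pi*0.155 = 8.6338

8.6338 m


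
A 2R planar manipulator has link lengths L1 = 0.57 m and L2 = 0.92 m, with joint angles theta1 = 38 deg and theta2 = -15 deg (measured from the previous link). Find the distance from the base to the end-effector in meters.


x = L1*cos(th1) + L2*cos(th1+th2) = 1.296031
y = L1*sin(th1) + L2*sin(th1+th2) = 0.710400
d = sqrt(x^2 + y^2) = sqrt(1.679696 + 0.504668) = 1.4780

1.4780 m


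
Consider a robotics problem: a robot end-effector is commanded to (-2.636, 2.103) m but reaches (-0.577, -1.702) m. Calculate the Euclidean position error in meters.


dx = -0.577 - (-2.636) = 2.0590, dy = -1.702 - (2.103) = -3.8050
err = sqrt(4.239481 + 14.478025) = 4.3264

4.3264 m


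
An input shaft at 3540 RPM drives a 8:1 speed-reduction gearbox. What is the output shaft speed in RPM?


omega_out = omega_in / N = 3540 / 8 = 442.5000

442.5000 RPM


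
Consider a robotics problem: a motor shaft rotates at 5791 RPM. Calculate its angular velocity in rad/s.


omega = 5791 * 2*pi/60 = 606.4321

606.4321 rad/s


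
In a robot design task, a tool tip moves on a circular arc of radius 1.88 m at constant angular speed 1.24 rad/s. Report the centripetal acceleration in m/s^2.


a_c = omega^2 * r = 1.24^2 * 1.88 = 2.8907

2.8907 m/s^2


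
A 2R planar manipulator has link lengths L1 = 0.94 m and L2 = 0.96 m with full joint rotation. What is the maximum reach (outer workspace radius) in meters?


r_max = L1 + L2 = 0.94 + 0.96 = 1.9000

1.9000 m


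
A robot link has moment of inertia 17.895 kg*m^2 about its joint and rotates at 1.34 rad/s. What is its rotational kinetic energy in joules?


KE = (1/2)*I*omega^2 = 0.5*17.895*1.34^2 = 16.0661

16.0661 J


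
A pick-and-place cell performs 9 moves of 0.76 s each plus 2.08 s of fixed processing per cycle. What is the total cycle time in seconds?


T = 9*0.76 + 2.08 = 8.9200

8.9200 s


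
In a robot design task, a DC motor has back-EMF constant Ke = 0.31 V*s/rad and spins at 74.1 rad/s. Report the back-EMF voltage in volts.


V_emf = Ke * omega = 0.31*74.1 = 22.9710

22.9710 V


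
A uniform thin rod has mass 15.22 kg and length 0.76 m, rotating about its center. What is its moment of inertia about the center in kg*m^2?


I = (1/12)*m*L^2 = (1/12)*15.22*0.76^2 = 0.7326

0.7326 kg*m^2


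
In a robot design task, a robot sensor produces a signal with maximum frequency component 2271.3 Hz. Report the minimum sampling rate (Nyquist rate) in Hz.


f_s,min = 2*f_max = 2*2271.3 = 4542.6000

4542.6000 Hz


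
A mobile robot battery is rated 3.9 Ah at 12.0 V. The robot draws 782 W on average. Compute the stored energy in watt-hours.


E = capacity * V = 3.9*12.0 = 46.8000

46.8000 Wh


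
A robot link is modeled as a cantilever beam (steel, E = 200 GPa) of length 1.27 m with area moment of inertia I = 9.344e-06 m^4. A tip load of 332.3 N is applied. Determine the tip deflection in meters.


delta = F*L^3/(3*E*I) = 332.3*1.27^3/(3*2.000e+11*9.344e-06)
      = 680.6776709/5606400 = 1.2141e-04

1.2141e-04 m


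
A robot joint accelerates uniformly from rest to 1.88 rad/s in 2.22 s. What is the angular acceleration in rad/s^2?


alpha = delta_omega / t = 1.88 / 2.22 = 0.8468

0.8468 rad/s^2


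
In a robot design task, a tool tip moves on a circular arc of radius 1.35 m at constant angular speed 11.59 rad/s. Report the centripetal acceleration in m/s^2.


a_c = omega^2 * r = 11.59^2 * 1.35 = 181.3429

181.3429 m/s^2


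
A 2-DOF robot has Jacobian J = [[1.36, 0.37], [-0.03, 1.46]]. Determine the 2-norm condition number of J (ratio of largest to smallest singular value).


JJ^T eigenvalues: trace(JJ^T) = 4.1190, det(JJ^T) = det(J)^2 = 3.98681089
s_max^2 = (4.1190 + sqrt(1.01891744))/2 = 2.56420720
s_min^2 = (4.1190 - sqrt(1.01891744))/2 = 1.55479280
kappa = s_max/s_min = sqrt(2.56420720/1.55479280) = 1.2842

1.2842


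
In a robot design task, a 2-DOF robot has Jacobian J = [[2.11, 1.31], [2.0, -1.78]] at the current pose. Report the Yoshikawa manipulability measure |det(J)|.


det(J) = 2.11*-1.78 - (1.31)*(2.0) = -6.3758
|det(J)| = 6.3758

6.3758


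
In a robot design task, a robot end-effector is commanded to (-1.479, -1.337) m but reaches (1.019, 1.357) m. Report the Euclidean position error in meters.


dx = 1.019 - (-1.479) = 2.4980, dy = 1.357 - (-1.337) = 2.6940
err = sqrt(6.240004 + 7.257636) = 3.6739

3.6739 m


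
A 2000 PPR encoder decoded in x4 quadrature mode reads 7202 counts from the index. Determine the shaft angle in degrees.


angle = counts * 360 / (PPR*4) = 7202 * 360 / 8000 = 324.0900

324.0900 degrees


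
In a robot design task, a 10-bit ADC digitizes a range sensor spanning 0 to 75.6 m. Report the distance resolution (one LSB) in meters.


res = range / 2^n = 75.6/2^10 = 75.6/1024 = 0.0738

0.0738 m


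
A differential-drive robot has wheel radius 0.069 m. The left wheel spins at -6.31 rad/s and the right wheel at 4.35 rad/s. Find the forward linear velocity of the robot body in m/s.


v = r*(wR + wL)/2 = 0.069*(4.35 + -6.31)/2 = -0.0676

-0.0676 m/s


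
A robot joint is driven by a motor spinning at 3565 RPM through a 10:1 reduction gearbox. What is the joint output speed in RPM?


omega_joint = omega_motor / N = 3565 / 10 = 356.5000

356.5000 RPM


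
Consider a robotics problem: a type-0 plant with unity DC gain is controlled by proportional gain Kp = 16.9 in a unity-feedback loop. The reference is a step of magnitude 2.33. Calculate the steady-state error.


e_ss = R/(1 + Kp) = 2.33/(1 + 16.9) = 2.33/17.9000 = 0.1302

0.1302


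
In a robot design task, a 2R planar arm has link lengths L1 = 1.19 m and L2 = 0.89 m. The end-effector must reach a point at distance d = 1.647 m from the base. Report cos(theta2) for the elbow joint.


cos(th2) = (d^2 - L1^2 - L2^2)/(2*L1*L2) = (1.647^2 - 1.19^2 - 0.89^2)/(2*1.19*0.89) = 0.2381

0.2381


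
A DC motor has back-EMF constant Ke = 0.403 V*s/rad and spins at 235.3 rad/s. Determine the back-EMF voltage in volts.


V_emf = Ke * omega = 0.403*235.3 = 94.8259

94.8259 V


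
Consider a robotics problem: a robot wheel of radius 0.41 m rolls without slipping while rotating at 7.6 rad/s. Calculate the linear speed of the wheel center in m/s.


v = omega * r = 7.6 * 0.41 = 3.1160

3.1160 m/s


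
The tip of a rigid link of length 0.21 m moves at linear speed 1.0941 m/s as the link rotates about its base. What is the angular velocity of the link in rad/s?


omega = v / L = 1.0941 / 0.21 = 5.2100

5.2100 rad/s


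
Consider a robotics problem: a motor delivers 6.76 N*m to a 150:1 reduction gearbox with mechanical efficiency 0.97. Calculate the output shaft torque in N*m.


tau_out = tau_in * N * eta = 6.76 * 150 * 0.97 = 983.5800

983.5800 N*m


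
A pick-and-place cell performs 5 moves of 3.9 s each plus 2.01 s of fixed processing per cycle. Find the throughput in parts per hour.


T_cycle = 5*3.9 + 2.01 = 21.5100 s
rate = 3600/T = 167.3640

167.3640 parts/hour


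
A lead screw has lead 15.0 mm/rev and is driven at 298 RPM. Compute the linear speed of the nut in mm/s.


v = lead * (RPM/60) = 15.0*298/60 = 74.5000

74.5000 mm/s


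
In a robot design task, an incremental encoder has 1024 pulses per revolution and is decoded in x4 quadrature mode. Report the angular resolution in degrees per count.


resolution = 360 / (PPR * 4) = 360 / 4096 = 0.0879

0.0879 degrees


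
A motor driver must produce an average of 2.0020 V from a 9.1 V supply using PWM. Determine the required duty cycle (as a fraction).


D = V_avg/V_supply = 2.0020/9.1 = 0.2200

0.2200


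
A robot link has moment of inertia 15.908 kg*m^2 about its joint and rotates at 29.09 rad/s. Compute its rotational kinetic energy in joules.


KE = (1/2)*I*omega^2 = 0.5*15.908*29.09^2 = 6730.8983

6730.8983 J


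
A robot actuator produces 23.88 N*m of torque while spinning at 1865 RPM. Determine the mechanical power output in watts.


omega = 1865 * 2*pi/60 = 195.302343 rad/s
P = tau * omega = 23.88 * 195.302343 = 4663.8200

4663.8200 W


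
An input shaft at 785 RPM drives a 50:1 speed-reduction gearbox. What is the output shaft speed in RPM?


omega_out = omega_in / N = 785 / 50 = 15.7000

15.7000 RPM


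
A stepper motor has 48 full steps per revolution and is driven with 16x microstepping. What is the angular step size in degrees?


step = 360/(48*16) = 360/768 = 0.4688

0.4688 degrees


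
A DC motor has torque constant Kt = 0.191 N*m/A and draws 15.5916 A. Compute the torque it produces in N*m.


tau = Kt * I = 0.191*15.5916 = 2.9780

2.9780 N*m


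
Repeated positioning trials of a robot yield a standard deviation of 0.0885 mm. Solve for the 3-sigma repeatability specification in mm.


repeatability = 3*sigma = 3*0.0885 = 0.2655

0.2655 mm


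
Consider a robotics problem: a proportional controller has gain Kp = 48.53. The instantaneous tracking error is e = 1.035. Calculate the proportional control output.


u_P = Kp * e = 48.53 * 1.035 = 50.2285

50.2285


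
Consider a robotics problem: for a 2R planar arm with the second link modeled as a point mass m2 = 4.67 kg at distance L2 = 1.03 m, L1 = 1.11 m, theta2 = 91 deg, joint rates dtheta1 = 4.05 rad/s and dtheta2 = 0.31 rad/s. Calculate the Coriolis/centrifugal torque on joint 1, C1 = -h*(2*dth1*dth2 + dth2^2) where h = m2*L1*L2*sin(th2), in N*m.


h = m2*L1*L2*sin(th2) = 4.67*1.11*1.03*sin(91 deg) = 5.338398
C1 = -h*(2*4.05*0.31 + 0.31^2) = -5.338398*2.6071 = -13.9177

-13.9177 N*m


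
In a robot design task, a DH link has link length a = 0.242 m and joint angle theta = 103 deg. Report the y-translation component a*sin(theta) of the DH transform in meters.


a*sin(theta) = 0.242*sin(103 deg) = 0.2358

0.2358 m


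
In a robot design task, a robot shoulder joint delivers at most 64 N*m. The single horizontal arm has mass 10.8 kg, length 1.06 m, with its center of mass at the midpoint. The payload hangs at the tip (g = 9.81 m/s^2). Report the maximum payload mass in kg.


tau_arm = m_arm*g*(L/2) = 10.8*9.81*1.06/2 = 56.1524 N*m
tau_payload = tau_max - tau_arm = 64 - 56.1524 = 7.8476
m_payload = tau_payload / (g*L) = 7.8476 / (9.81*1.06) = 0.7547

0.7547 kg


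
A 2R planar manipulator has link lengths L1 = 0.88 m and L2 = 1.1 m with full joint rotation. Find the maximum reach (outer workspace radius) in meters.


r_max = L1 + L2 = 0.88 + 1.1 = 1.9800

1.9800 m


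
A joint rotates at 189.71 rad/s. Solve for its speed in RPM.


RPM = 189.71 * 60/(2*pi) = 1811.5971

1811.5971 RPM


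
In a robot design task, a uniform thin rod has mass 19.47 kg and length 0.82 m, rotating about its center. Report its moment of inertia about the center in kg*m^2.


I = (1/12)*m*L^2 = (1/12)*19.47*0.82^2 = 1.0910

1.0910 kg*m^2


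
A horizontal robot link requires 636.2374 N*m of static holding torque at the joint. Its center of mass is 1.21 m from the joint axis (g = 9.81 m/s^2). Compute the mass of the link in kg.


m = tau / (g*L) = 636.2374 / (9.81 * 1.21) = 53.6000

53.6000 kg


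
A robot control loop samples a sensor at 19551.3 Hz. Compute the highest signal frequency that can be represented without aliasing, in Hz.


f_max = f_s/2 = 19551.3/2 = 9775.6500

9775.6500 Hz


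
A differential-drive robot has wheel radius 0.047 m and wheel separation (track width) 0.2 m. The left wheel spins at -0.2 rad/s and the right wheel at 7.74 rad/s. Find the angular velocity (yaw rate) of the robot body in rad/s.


omega = r*(wR - wL)/L = 0.047*(7.74 - (-0.2))/0.2 = 1.8659

1.8659 rad/s


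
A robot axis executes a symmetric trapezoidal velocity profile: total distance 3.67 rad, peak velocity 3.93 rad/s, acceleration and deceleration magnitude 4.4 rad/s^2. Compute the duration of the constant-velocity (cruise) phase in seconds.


t_acc = v/a = 0.893182 s, d_acc = v^2/(2a) = 1.755102 rad each
d_cruise = 3.67 - 2*1.755102 = 0.159796 rad
t_cruise = d_cruise/v = 0.159796/3.93 = 0.0407

0.0407 s


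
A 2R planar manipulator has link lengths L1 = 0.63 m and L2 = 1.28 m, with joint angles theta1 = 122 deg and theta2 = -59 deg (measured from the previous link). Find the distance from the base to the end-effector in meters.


x = L1*cos(th1) + L2*cos(th1+th2) = 0.247259
y = L1*sin(th1) + L2*sin(th1+th2) = 1.674759
d = sqrt(x^2 + y^2) = sqrt(0.061137 + 2.804818) = 1.6929

1.6929 m


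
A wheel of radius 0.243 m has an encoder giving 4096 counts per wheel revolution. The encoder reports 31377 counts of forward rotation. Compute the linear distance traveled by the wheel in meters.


revs = 31377/4096 = 7.660400
d = revs * 2*pi*r = 7.660400 * 2*pi*0.243 = 11.6960

11.6960 m
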